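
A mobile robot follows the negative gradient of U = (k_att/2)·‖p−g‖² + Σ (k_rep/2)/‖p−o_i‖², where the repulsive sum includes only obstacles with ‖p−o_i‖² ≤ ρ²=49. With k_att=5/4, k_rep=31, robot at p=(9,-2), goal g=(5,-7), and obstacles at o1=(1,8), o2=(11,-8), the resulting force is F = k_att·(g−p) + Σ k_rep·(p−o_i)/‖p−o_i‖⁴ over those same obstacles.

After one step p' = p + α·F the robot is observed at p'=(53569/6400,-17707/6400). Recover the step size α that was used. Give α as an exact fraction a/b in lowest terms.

α = 1/8

F_att = 5/4·(g−p) = 5/4·(-4,-5) = (-5.0000,-6.2500)
o1: d²=164 > ρ²=49 → inactive
o2: d²=40 ≤ ρ²=49; F_rep = 31·(-2,6)/40² = (-0.0387,0.1163)
F = F_att + ΣF_rep = (-5.0388,-6.1338)
Δp = p'−p = (-0.6298,-0.7667); α = Δx/Fx = (-4031/6400) / (-4031/800) = 1/8
check: Δy/Fy = (-4907/6400) / (-4907/800) = 1/8 ✓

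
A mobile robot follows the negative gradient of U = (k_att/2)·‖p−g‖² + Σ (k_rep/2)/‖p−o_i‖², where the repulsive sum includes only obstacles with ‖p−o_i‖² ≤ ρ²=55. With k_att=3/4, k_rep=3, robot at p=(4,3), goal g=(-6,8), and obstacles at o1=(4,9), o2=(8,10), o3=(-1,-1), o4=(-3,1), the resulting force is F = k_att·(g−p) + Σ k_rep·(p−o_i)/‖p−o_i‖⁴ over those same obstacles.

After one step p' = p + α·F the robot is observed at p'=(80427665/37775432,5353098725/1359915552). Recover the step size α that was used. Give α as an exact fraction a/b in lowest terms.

F_att = 3/4·(g−p) = 3/4·(-10,5) = (-7.5000,3.7500)
o1: d²=36 ≤ ρ²=55; F_rep = 3·(0,-6)/36² = (0.0000,-0.0139)
o2: d²=65 > ρ²=55 → inactive
o3: d²=41 ≤ ρ²=55; F_rep = 3·(5,4)/41² = (0.0089,0.0071)
o4: d²=53 ≤ ρ²=55; F_rep = 3·(7,2)/53² = (0.0075,0.0021)
F = F_att + ΣF_rep = (-7.4836,3.7454)
Δp = p'−p = (-1.8709,0.9363); α = Δx/Fx = (-70674063/37775432) / (-70674063/9443858) = 1/4
check: Δy/Fy = (1273352069/1359915552) / (1273352069/339978888) = 1/4 ✓

α = 1/4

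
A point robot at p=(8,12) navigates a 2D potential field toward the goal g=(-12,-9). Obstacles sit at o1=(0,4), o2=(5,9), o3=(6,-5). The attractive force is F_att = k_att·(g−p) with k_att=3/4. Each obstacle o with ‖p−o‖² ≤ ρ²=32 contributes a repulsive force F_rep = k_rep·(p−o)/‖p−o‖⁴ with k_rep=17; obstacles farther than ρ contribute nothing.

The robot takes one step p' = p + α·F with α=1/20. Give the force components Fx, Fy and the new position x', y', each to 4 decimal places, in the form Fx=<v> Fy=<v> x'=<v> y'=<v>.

Fx=-14.8426 Fy=-15.5926 x'=7.2579 y'=11.2204

F_att = 3/4·(g−p) = 3/4·(-20,-21) = (-15.0000,-15.7500)
o1: d²=128 > ρ²=32 → inactive
o2: d²=18 ≤ ρ²=32; F_rep = 17·(3,3)/18² = (0.1574,0.1574)
o3: d²=293 > ρ²=32 → inactive
F = F_att + ΣF_rep = (-14.8426,-15.5926)
p' = p + 1/20·F = (7.2579,11.2204)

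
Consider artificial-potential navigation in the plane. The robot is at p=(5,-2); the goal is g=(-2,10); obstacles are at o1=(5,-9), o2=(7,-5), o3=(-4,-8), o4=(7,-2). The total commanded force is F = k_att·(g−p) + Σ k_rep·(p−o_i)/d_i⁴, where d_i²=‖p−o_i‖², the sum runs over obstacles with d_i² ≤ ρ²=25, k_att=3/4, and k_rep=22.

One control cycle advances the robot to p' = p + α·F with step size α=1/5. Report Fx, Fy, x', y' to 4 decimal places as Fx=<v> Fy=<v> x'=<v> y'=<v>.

Fx=-8.2604 Fy=9.3905 x'=3.3479 y'=-0.1219

F_att = 3/4·(g−p) = 3/4·(-7,12) = (-5.2500,9.0000)
o1: d²=49 > ρ²=25 → inactive
o2: d²=13 ≤ ρ²=25; F_rep = 22·(-2,3)/13² = (-0.2604,0.3905)
o3: d²=117 > ρ²=25 → inactive
o4: d²=4 ≤ ρ²=25; F_rep = 22·(-2,0)/4² = (-2.7500,0.0000)
F = F_att + ΣF_rep = (-8.2604,9.3905)
p' = p + 1/5·F = (3.3479,-0.1219)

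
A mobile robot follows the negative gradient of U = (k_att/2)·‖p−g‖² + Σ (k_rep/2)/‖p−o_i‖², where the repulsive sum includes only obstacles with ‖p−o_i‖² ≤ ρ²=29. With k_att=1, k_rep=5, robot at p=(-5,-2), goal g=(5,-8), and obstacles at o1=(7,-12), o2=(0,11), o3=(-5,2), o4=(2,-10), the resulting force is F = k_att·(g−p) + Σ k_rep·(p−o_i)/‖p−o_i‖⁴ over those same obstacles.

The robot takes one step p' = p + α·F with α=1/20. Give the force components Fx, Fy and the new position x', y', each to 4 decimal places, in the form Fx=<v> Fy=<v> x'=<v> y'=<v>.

Fx=10.0000 Fy=-6.0781 x'=-4.5000 y'=-2.3039

F_att = 1·(g−p) = 1·(10,-6) = (10.0000,-6.0000)
o1: d²=244 > ρ²=29 → inactive
o2: d²=194 > ρ²=29 → inactive
o3: d²=16 ≤ ρ²=29; F_rep = 5·(0,-4)/16² = (0.0000,-0.0781)
o4: d²=113 > ρ²=29 → inactive
F = F_att + ΣF_rep = (10.0000,-6.0781)
p' = p + 1/20·F = (-4.5000,-2.3039)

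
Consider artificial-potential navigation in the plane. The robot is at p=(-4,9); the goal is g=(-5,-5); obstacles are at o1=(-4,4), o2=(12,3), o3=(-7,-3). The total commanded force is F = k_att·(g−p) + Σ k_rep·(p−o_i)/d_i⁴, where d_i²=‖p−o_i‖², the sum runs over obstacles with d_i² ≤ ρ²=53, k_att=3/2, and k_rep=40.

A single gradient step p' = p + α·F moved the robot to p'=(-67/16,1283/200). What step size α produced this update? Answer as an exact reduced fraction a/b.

α = 1/8

F_att = 3/2·(g−p) = 3/2·(-1,-14) = (-1.5000,-21.0000)
o1: d²=25 ≤ ρ²=53; F_rep = 40·(0,5)/25² = (0.0000,0.3200)
o2: d²=292 > ρ²=53 → inactive
o3: d²=153 > ρ²=53 → inactive
F = F_att + ΣF_rep = (-1.5000,-20.6800)
Δp = p'−p = (-0.1875,-2.5850); α = Δx/Fx = (-3/16) / (-3/2) = 1/8
check: Δy/Fy = (-517/200) / (-517/25) = 1/8 ✓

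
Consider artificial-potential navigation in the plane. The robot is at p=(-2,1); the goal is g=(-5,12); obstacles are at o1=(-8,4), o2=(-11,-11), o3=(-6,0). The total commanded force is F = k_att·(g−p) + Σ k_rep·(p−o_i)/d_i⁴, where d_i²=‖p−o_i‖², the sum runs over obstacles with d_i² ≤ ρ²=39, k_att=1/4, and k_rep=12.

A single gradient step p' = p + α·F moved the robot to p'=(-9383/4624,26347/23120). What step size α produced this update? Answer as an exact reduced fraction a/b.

α = 1/20

F_att = 1/4·(g−p) = 1/4·(-3,11) = (-0.7500,2.7500)
o1: d²=45 > ρ²=39 → inactive
o2: d²=225 > ρ²=39 → inactive
o3: d²=17 ≤ ρ²=39; F_rep = 12·(4,1)/17² = (0.1661,0.0415)
F = F_att + ΣF_rep = (-0.5839,2.7915)
Δp = p'−p = (-0.0292,0.1396); α = Δx/Fx = (-135/4624) / (-675/1156) = 1/20
check: Δy/Fy = (3227/23120) / (3227/1156) = 1/20 ✓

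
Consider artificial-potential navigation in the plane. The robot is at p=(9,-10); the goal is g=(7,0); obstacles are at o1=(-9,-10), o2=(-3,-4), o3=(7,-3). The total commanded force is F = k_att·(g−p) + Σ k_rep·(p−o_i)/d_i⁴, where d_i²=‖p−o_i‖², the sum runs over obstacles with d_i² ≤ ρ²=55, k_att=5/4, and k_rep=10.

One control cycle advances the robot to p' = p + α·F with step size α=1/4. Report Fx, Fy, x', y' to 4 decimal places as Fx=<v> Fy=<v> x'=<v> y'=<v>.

Fx=-2.4929 Fy=12.4751 x'=8.3768 y'=-6.8812

F_att = 5/4·(g−p) = 5/4·(-2,10) = (-2.5000,12.5000)
o1: d²=324 > ρ²=55 → inactive
o2: d²=180 > ρ²=55 → inactive
o3: d²=53 ≤ ρ²=55; F_rep = 10·(2,-7)/53² = (0.0071,-0.0249)
F = F_att + ΣF_rep = (-2.4929,12.4751)
p' = p + 1/4·F = (8.3768,-6.8812)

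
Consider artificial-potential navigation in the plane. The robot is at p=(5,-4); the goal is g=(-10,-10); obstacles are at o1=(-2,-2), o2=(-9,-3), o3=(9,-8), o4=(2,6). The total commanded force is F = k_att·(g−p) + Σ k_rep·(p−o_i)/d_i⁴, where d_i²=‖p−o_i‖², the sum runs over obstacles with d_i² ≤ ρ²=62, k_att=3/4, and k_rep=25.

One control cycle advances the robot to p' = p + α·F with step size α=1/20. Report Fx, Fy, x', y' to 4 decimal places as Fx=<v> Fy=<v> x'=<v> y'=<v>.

F_att = 3/4·(g−p) = 3/4·(-15,-6) = (-11.2500,-4.5000)
o1: d²=53 ≤ ρ²=62; F_rep = 25·(7,-2)/53² = (0.0623,-0.0178)
o2: d²=197 > ρ²=62 → inactive
o3: d²=32 ≤ ρ²=62; F_rep = 25·(-4,4)/32² = (-0.0977,0.0977)
o4: d²=109 > ρ²=62 → inactive
F = F_att + ΣF_rep = (-11.2854,-4.4201)
p' = p + 1/20·F = (4.4357,-4.2210)

Fx=-11.2854 Fy=-4.4201 x'=4.4357 y'=-4.2210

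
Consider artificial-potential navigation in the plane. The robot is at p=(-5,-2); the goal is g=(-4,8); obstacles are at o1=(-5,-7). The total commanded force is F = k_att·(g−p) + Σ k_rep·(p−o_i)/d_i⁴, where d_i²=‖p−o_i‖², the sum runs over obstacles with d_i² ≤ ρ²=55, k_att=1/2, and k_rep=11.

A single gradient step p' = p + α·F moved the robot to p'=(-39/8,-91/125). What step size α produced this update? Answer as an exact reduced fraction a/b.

F_att = 1/2·(g−p) = 1/2·(1,10) = (0.5000,5.0000)
o1: d²=25 ≤ ρ²=55; F_rep = 11·(0,5)/25² = (0.0000,0.0880)
F = F_att + ΣF_rep = (0.5000,5.0880)
Δp = p'−p = (0.1250,1.2720); α = Δx/Fx = (1/8) / (1/2) = 1/4
check: Δy/Fy = (159/125) / (636/125) = 1/4 ✓

α = 1/4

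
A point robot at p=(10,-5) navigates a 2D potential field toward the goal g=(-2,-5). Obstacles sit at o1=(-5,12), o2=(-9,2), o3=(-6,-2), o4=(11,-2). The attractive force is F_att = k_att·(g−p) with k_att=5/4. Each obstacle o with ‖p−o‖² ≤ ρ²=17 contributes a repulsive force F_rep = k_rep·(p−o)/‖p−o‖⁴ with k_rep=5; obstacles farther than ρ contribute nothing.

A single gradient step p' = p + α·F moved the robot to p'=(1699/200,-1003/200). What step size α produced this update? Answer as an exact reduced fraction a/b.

α = 1/10

F_att = 5/4·(g−p) = 5/4·(-12,0) = (-15.0000,0.0000)
o1: d²=514 > ρ²=17 → inactive
o2: d²=410 > ρ²=17 → inactive
o3: d²=265 > ρ²=17 → inactive
o4: d²=10 ≤ ρ²=17; F_rep = 5·(-1,-3)/10² = (-0.0500,-0.1500)
F = F_att + ΣF_rep = (-15.0500,-0.1500)
Δp = p'−p = (-1.5050,-0.0150); α = Δx/Fx = (-301/200) / (-301/20) = 1/10
check: Δy/Fy = (-3/200) / (-3/20) = 1/10 ✓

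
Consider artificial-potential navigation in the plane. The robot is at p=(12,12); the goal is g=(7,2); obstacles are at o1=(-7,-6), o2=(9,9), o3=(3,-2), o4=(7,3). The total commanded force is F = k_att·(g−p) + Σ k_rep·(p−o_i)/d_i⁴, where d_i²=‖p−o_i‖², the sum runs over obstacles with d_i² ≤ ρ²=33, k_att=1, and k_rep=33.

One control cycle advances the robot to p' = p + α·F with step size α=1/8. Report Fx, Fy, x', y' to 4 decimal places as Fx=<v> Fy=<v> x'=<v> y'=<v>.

F_att = 1·(g−p) = 1·(-5,-10) = (-5.0000,-10.0000)
o1: d²=685 > ρ²=33 → inactive
o2: d²=18 ≤ ρ²=33; F_rep = 33·(3,3)/18² = (0.3056,0.3056)
o3: d²=277 > ρ²=33 → inactive
o4: d²=106 > ρ²=33 → inactive
F = F_att + ΣF_rep = (-4.6944,-9.6944)
p' = p + 1/8·F = (11.4132,10.7882)

Fx=-4.6944 Fy=-9.6944 x'=11.4132 y'=10.7882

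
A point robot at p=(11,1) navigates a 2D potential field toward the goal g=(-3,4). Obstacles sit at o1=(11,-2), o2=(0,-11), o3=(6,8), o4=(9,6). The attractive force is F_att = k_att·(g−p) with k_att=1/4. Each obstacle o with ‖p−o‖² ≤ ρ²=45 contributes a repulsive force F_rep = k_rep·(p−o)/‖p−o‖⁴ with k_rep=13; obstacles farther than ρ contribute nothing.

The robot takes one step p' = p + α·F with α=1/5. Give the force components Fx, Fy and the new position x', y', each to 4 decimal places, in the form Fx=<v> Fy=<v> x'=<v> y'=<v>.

F_att = 1/4·(g−p) = 1/4·(-14,3) = (-3.5000,0.7500)
o1: d²=9 ≤ ρ²=45; F_rep = 13·(0,3)/9² = (0.0000,0.4815)
o2: d²=265 > ρ²=45 → inactive
o3: d²=74 > ρ²=45 → inactive
o4: d²=29 ≤ ρ²=45; F_rep = 13·(2,-5)/29² = (0.0309,-0.0773)
F = F_att + ΣF_rep = (-3.4691,1.1542)
p' = p + 1/5·F = (10.3062,1.2308)

Fx=-3.4691 Fy=1.1542 x'=10.3062 y'=1.2308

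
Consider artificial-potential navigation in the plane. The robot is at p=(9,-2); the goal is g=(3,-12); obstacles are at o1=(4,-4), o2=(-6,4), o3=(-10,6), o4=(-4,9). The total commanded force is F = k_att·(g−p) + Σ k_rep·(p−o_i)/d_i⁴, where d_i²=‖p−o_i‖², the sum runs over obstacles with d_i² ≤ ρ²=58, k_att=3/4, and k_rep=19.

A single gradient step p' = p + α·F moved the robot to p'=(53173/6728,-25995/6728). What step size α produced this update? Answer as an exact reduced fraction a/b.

F_att = 3/4·(g−p) = 3/4·(-6,-10) = (-4.5000,-7.5000)
o1: d²=29 ≤ ρ²=58; F_rep = 19·(5,2)/29² = (0.1130,0.0452)
o2: d²=261 > ρ²=58 → inactive
o3: d²=425 > ρ²=58 → inactive
o4: d²=290 > ρ²=58 → inactive
F = F_att + ΣF_rep = (-4.3870,-7.4548)
Δp = p'−p = (-1.0968,-1.8637); α = Δx/Fx = (-7379/6728) / (-7379/1682) = 1/4
check: Δy/Fy = (-12539/6728) / (-12539/1682) = 1/4 ✓

α = 1/4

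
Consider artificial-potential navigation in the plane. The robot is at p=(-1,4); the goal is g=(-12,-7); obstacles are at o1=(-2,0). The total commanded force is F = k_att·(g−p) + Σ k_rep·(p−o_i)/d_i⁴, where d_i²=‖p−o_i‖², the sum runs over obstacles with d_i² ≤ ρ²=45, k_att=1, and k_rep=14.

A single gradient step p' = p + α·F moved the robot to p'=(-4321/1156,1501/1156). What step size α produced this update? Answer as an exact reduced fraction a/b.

α = 1/4

F_att = 1·(g−p) = 1·(-11,-11) = (-11.0000,-11.0000)
o1: d²=17 ≤ ρ²=45; F_rep = 14·(1,4)/17² = (0.0484,0.1938)
F = F_att + ΣF_rep = (-10.9516,-10.8062)
Δp = p'−p = (-2.7379,-2.7016); α = Δx/Fx = (-3165/1156) / (-3165/289) = 1/4
check: Δy/Fy = (-3123/1156) / (-3123/289) = 1/4 ✓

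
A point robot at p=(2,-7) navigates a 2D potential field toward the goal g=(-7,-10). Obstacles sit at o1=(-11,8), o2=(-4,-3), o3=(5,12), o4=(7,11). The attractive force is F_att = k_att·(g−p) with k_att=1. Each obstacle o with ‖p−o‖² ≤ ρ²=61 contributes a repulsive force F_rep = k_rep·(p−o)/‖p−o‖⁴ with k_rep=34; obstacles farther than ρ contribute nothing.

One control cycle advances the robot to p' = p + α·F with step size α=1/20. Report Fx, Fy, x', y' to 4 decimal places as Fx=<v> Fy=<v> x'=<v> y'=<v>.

F_att = 1·(g−p) = 1·(-9,-3) = (-9.0000,-3.0000)
o1: d²=394 > ρ²=61 → inactive
o2: d²=52 ≤ ρ²=61; F_rep = 34·(6,-4)/52² = (0.0754,-0.0503)
o3: d²=370 > ρ²=61 → inactive
o4: d²=349 > ρ²=61 → inactive
F = F_att + ΣF_rep = (-8.9246,-3.0503)
p' = p + 1/20·F = (1.5538,-7.1525)

Fx=-8.9246 Fy=-3.0503 x'=1.5538 y'=-7.1525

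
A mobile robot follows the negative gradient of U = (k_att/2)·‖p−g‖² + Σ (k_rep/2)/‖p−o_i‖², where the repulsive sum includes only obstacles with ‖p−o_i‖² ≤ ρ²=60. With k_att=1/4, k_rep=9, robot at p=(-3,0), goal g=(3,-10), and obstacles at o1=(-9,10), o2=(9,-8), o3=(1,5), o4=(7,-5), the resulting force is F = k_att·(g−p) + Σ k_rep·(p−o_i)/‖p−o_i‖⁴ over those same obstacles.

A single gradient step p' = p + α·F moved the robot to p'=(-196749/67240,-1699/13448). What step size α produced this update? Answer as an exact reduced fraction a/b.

α = 1/20

F_att = 1/4·(g−p) = 1/4·(6,-10) = (1.5000,-2.5000)
o1: d²=136 > ρ²=60 → inactive
o2: d²=208 > ρ²=60 → inactive
o3: d²=41 ≤ ρ²=60; F_rep = 9·(-4,-5)/41² = (-0.0214,-0.0268)
o4: d²=125 > ρ²=60 → inactive
F = F_att + ΣF_rep = (1.4786,-2.5268)
Δp = p'−p = (0.0739,-0.1263); α = Δx/Fx = (4971/67240) / (4971/3362) = 1/20
check: Δy/Fy = (-1699/13448) / (-8495/3362) = 1/20 ✓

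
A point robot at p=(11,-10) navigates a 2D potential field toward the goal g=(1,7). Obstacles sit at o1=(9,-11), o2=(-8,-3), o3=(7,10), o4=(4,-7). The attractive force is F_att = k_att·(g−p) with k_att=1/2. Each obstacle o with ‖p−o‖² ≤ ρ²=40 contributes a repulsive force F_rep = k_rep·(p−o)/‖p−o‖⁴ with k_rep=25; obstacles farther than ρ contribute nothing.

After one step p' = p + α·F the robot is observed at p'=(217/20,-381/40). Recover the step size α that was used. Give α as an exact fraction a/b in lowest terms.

α = 1/20

F_att = 1/2·(g−p) = 1/2·(-10,17) = (-5.0000,8.5000)
o1: d²=5 ≤ ρ²=40; F_rep = 25·(2,1)/5² = (2.0000,1.0000)
o2: d²=410 > ρ²=40 → inactive
o3: d²=416 > ρ²=40 → inactive
o4: d²=58 > ρ²=40 → inactive
F = F_att + ΣF_rep = (-3.0000,9.5000)
Δp = p'−p = (-0.1500,0.4750); α = Δx/Fx = (-3/20) / (-3) = 1/20
check: Δy/Fy = (19/40) / (19/2) = 1/20 ✓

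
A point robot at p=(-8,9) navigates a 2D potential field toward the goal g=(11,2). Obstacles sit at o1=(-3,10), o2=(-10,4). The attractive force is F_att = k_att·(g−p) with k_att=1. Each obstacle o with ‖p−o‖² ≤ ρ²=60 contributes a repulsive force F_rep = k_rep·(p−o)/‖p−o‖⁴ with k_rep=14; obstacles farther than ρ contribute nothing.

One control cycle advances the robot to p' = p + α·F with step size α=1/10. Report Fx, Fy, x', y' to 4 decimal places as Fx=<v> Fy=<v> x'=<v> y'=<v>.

F_att = 1·(g−p) = 1·(19,-7) = (19.0000,-7.0000)
o1: d²=26 ≤ ρ²=60; F_rep = 14·(-5,-1)/26² = (-0.1036,-0.0207)
o2: d²=29 ≤ ρ²=60; F_rep = 14·(2,5)/29² = (0.0333,0.0832)
F = F_att + ΣF_rep = (18.9297,-6.9375)
p' = p + 1/10·F = (-6.1070,8.3063)

Fx=18.9297 Fy=-6.9375 x'=-6.1070 y'=8.3063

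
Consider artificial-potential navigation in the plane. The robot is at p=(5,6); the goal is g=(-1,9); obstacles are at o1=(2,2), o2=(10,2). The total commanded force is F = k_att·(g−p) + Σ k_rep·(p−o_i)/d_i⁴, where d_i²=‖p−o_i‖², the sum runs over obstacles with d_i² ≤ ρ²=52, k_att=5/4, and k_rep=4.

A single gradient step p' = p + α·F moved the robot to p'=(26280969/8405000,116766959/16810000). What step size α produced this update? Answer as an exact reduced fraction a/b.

α = 1/4

F_att = 5/4·(g−p) = 5/4·(-6,3) = (-7.5000,3.7500)
o1: d²=25 ≤ ρ²=52; F_rep = 4·(3,4)/25² = (0.0192,0.0256)
o2: d²=41 ≤ ρ²=52; F_rep = 4·(-5,4)/41² = (-0.0119,0.0095)
F = F_att + ΣF_rep = (-7.4927,3.7851)
Δp = p'−p = (-1.8732,0.9463); α = Δx/Fx = (-15744031/8405000) / (-15744031/2101250) = 1/4
check: Δy/Fy = (15906959/16810000) / (15906959/4202500) = 1/4 ✓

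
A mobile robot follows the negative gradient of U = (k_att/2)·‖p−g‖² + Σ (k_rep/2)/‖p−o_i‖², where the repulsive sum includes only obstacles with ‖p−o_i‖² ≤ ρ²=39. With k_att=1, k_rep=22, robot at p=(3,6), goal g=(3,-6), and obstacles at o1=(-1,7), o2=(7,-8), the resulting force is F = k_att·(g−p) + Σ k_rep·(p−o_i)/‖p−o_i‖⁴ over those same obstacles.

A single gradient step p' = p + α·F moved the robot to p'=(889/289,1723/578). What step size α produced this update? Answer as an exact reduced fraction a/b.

F_att = 1·(g−p) = 1·(0,-12) = (0.0000,-12.0000)
o1: d²=17 ≤ ρ²=39; F_rep = 22·(4,-1)/17² = (0.3045,-0.0761)
o2: d²=212 > ρ²=39 → inactive
F = F_att + ΣF_rep = (0.3045,-12.0761)
Δp = p'−p = (0.0761,-3.0190); α = Δx/Fx = (22/289) / (88/289) = 1/4
check: Δy/Fy = (-1745/578) / (-3490/289) = 1/4 ✓

α = 1/4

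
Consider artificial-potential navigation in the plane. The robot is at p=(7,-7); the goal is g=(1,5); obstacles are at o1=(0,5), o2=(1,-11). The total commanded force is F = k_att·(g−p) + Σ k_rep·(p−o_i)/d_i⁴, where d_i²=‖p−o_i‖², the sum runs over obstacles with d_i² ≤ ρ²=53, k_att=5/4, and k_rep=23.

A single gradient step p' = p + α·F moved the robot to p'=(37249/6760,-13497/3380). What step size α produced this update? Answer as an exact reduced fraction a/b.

α = 1/5

F_att = 5/4·(g−p) = 5/4·(-6,12) = (-7.5000,15.0000)
o1: d²=193 > ρ²=53 → inactive
o2: d²=52 ≤ ρ²=53; F_rep = 23·(6,4)/52² = (0.0510,0.0340)
F = F_att + ΣF_rep = (-7.4490,15.0340)
Δp = p'−p = (-1.4898,3.0068); α = Δx/Fx = (-10071/6760) / (-10071/1352) = 1/5
check: Δy/Fy = (10163/3380) / (10163/676) = 1/5 ✓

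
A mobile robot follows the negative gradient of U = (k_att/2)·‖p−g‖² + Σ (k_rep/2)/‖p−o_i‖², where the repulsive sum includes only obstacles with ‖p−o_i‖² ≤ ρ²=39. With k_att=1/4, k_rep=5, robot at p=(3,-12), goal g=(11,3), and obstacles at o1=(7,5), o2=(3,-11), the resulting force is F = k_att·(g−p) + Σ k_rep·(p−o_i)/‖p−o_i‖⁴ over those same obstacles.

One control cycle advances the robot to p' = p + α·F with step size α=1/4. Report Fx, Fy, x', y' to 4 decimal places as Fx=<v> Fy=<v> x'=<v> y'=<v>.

F_att = 1/4·(g−p) = 1/4·(8,15) = (2.0000,3.7500)
o1: d²=305 > ρ²=39 → inactive
o2: d²=1 ≤ ρ²=39; F_rep = 5·(0,-1)/1² = (0.0000,-5.0000)
F = F_att + ΣF_rep = (2.0000,-1.2500)
p' = p + 1/4·F = (3.5000,-12.3125)

Fx=2.0000 Fy=-1.2500 x'=3.5000 y'=-12.3125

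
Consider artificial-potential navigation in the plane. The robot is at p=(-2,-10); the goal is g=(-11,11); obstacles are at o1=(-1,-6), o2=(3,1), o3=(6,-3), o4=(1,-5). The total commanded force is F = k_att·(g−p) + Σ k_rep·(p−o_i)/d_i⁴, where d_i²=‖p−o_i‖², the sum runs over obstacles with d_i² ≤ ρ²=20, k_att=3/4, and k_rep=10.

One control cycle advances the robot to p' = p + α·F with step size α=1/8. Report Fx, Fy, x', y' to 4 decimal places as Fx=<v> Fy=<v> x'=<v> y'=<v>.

F_att = 3/4·(g−p) = 3/4·(-9,21) = (-6.7500,15.7500)
o1: d²=17 ≤ ρ²=20; F_rep = 10·(-1,-4)/17² = (-0.0346,-0.1384)
o2: d²=146 > ρ²=20 → inactive
o3: d²=113 > ρ²=20 → inactive
o4: d²=34 > ρ²=20 → inactive
F = F_att + ΣF_rep = (-6.7846,15.6116)
p' = p + 1/8·F = (-2.8481,-8.0486)

Fx=-6.7846 Fy=15.6116 x'=-2.8481 y'=-8.0486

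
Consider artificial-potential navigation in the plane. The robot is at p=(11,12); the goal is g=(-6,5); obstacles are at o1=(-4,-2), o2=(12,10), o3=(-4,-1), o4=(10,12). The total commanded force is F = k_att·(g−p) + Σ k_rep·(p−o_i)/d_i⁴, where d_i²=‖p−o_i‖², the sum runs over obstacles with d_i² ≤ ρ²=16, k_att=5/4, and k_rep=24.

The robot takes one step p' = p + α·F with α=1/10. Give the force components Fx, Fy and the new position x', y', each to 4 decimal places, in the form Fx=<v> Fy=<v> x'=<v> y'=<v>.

Fx=1.7900 Fy=-6.8300 x'=11.1790 y'=11.3170

F_att = 5/4·(g−p) = 5/4·(-17,-7) = (-21.2500,-8.7500)
o1: d²=421 > ρ²=16 → inactive
o2: d²=5 ≤ ρ²=16; F_rep = 24·(-1,2)/5² = (-0.9600,1.9200)
o3: d²=394 > ρ²=16 → inactive
o4: d²=1 ≤ ρ²=16; F_rep = 24·(1,0)/1² = (24.0000,0.0000)
F = F_att + ΣF_rep = (1.7900,-6.8300)
p' = p + 1/10·F = (11.1790,11.3170)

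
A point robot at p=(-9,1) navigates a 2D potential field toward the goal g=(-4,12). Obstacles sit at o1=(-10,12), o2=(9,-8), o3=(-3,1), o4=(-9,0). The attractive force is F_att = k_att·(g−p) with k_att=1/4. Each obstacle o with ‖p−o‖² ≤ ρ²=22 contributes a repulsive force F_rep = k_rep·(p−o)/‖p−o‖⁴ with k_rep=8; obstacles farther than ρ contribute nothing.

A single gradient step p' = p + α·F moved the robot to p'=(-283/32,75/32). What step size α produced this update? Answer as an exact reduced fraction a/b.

F_att = 1/4·(g−p) = 1/4·(5,11) = (1.2500,2.7500)
o1: d²=122 > ρ²=22 → inactive
o2: d²=405 > ρ²=22 → inactive
o3: d²=36 > ρ²=22 → inactive
o4: d²=1 ≤ ρ²=22; F_rep = 8·(0,1)/1² = (0.0000,8.0000)
F = F_att + ΣF_rep = (1.2500,10.7500)
Δp = p'−p = (0.1562,1.3438); α = Δx/Fx = (5/32) / (5/4) = 1/8
check: Δy/Fy = (43/32) / (43/4) = 1/8 ✓

α = 1/8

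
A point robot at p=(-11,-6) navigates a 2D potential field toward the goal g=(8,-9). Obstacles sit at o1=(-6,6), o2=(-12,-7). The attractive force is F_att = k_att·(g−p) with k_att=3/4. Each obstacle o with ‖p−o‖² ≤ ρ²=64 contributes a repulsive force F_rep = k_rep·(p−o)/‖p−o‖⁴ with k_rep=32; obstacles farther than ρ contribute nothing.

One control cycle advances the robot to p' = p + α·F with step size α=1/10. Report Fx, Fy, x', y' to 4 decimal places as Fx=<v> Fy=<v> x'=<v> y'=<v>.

Fx=22.2500 Fy=5.7500 x'=-8.7750 y'=-5.4250

F_att = 3/4·(g−p) = 3/4·(19,-3) = (14.2500,-2.2500)
o1: d²=169 > ρ²=64 → inactive
o2: d²=2 ≤ ρ²=64; F_rep = 32·(1,1)/2² = (8.0000,8.0000)
F = F_att + ΣF_rep = (22.2500,5.7500)
p' = p + 1/10·F = (-8.7750,-5.4250)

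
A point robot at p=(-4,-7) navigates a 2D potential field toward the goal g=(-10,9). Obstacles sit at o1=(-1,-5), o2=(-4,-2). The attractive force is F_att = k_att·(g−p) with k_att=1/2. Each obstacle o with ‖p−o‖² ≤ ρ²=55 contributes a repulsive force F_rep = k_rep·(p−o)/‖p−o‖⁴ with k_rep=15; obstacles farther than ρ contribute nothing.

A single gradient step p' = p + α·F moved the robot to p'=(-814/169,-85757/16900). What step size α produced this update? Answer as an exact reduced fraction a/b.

α = 1/4

F_att = 1/2·(g−p) = 1/2·(-6,16) = (-3.0000,8.0000)
o1: d²=13 ≤ ρ²=55; F_rep = 15·(-3,-2)/13² = (-0.2663,-0.1775)
o2: d²=25 ≤ ρ²=55; F_rep = 15·(0,-5)/25² = (0.0000,-0.1200)
F = F_att + ΣF_rep = (-3.2663,7.7025)
Δp = p'−p = (-0.8166,1.9256); α = Δx/Fx = (-138/169) / (-552/169) = 1/4
check: Δy/Fy = (32543/16900) / (32543/4225) = 1/4 ✓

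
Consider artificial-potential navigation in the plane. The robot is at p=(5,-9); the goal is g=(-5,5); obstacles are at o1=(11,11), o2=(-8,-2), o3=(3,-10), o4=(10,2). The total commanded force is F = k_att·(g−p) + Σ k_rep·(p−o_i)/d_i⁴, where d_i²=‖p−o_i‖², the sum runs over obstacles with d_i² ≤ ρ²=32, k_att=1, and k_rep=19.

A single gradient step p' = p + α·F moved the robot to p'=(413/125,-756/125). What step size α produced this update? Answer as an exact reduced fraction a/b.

α = 1/5

F_att = 1·(g−p) = 1·(-10,14) = (-10.0000,14.0000)
o1: d²=436 > ρ²=32 → inactive
o2: d²=218 > ρ²=32 → inactive
o3: d²=5 ≤ ρ²=32; F_rep = 19·(2,1)/5² = (1.5200,0.7600)
o4: d²=146 > ρ²=32 → inactive
F = F_att + ΣF_rep = (-8.4800,14.7600)
Δp = p'−p = (-1.6960,2.9520); α = Δx/Fx = (-212/125) / (-212/25) = 1/5
check: Δy/Fy = (369/125) / (369/25) = 1/5 ✓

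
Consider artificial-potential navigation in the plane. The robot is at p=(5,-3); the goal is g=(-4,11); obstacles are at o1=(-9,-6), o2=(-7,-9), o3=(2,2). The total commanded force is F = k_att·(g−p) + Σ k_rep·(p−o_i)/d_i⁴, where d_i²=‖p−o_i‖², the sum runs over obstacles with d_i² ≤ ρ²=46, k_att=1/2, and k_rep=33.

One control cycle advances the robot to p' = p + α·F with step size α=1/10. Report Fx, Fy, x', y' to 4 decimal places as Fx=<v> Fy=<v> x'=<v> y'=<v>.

Fx=-4.4144 Fy=6.8573 x'=4.5586 y'=-2.3143

F_att = 1/2·(g−p) = 1/2·(-9,14) = (-4.5000,7.0000)
o1: d²=205 > ρ²=46 → inactive
o2: d²=180 > ρ²=46 → inactive
o3: d²=34 ≤ ρ²=46; F_rep = 33·(3,-5)/34² = (0.0856,-0.1427)
F = F_att + ΣF_rep = (-4.4144,6.8573)
p' = p + 1/10·F = (4.5586,-2.3143)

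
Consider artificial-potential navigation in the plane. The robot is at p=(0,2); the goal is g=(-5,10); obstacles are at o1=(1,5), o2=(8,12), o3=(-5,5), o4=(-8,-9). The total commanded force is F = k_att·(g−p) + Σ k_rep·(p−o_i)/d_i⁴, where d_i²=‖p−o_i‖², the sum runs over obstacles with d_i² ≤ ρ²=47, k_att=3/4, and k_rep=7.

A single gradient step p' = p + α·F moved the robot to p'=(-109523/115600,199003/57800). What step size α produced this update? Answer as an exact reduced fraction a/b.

α = 1/4

F_att = 3/4·(g−p) = 3/4·(-5,8) = (-3.7500,6.0000)
o1: d²=10 ≤ ρ²=47; F_rep = 7·(-1,-3)/10² = (-0.0700,-0.2100)
o2: d²=164 > ρ²=47 → inactive
o3: d²=34 ≤ ρ²=47; F_rep = 7·(5,-3)/34² = (0.0303,-0.0182)
o4: d²=185 > ρ²=47 → inactive
F = F_att + ΣF_rep = (-3.7897,5.7718)
Δp = p'−p = (-0.9474,1.4430); α = Δx/Fx = (-109523/115600) / (-109523/28900) = 1/4
check: Δy/Fy = (83403/57800) / (83403/14450) = 1/4 ✓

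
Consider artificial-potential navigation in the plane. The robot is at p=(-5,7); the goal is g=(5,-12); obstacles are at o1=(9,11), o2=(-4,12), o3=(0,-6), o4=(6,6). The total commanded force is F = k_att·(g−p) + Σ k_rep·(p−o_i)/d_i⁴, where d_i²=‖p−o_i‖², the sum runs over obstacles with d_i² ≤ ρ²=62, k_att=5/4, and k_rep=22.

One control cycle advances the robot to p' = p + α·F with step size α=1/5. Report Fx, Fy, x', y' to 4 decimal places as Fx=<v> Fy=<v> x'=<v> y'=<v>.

F_att = 5/4·(g−p) = 5/4·(10,-19) = (12.5000,-23.7500)
o1: d²=212 > ρ²=62 → inactive
o2: d²=26 ≤ ρ²=62; F_rep = 22·(-1,-5)/26² = (-0.0325,-0.1627)
o3: d²=194 > ρ²=62 → inactive
o4: d²=122 > ρ²=62 → inactive
F = F_att + ΣF_rep = (12.4675,-23.9127)
p' = p + 1/5·F = (-2.5065,2.2175)

Fx=12.4675 Fy=-23.9127 x'=-2.5065 y'=2.2175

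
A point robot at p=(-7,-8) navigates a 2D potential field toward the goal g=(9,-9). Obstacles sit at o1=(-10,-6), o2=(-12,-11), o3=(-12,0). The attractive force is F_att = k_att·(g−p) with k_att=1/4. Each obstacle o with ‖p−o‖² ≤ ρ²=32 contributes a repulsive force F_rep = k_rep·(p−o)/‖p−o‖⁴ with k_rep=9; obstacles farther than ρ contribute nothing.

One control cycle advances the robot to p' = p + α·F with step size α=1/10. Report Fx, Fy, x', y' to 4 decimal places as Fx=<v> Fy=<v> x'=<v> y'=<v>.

F_att = 1/4·(g−p) = 1/4·(16,-1) = (4.0000,-0.2500)
o1: d²=13 ≤ ρ²=32; F_rep = 9·(3,-2)/13² = (0.1598,-0.1065)
o2: d²=34 > ρ²=32 → inactive
o3: d²=89 > ρ²=32 → inactive
F = F_att + ΣF_rep = (4.1598,-0.3565)
p' = p + 1/10·F = (-6.5840,-8.0357)

Fx=4.1598 Fy=-0.3565 x'=-6.5840 y'=-8.0357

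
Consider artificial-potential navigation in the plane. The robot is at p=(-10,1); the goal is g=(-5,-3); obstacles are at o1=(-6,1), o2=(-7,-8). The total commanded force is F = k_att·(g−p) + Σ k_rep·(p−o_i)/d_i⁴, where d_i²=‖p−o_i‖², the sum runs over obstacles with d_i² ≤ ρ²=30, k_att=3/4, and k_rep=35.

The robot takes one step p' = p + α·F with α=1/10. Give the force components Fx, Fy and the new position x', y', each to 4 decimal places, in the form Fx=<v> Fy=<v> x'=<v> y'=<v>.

F_att = 3/4·(g−p) = 3/4·(5,-4) = (3.7500,-3.0000)
o1: d²=16 ≤ ρ²=30; F_rep = 35·(-4,0)/16² = (-0.5469,0.0000)
o2: d²=90 > ρ²=30 → inactive
F = F_att + ΣF_rep = (3.2031,-3.0000)
p' = p + 1/10·F = (-9.6797,0.7000)

Fx=3.2031 Fy=-3.0000 x'=-9.6797 y'=0.7000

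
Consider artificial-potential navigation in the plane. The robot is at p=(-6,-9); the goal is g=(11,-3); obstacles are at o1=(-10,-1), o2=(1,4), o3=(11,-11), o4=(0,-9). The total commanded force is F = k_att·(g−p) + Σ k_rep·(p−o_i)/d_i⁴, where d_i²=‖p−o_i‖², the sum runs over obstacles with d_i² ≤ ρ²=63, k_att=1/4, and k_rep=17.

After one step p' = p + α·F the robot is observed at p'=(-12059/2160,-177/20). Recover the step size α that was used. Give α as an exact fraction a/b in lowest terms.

F_att = 1/4·(g−p) = 1/4·(17,6) = (4.2500,1.5000)
o1: d²=80 > ρ²=63 → inactive
o2: d²=218 > ρ²=63 → inactive
o3: d²=293 > ρ²=63 → inactive
o4: d²=36 ≤ ρ²=63; F_rep = 17·(-6,0)/36² = (-0.0787,0.0000)
F = F_att + ΣF_rep = (4.1713,1.5000)
Δp = p'−p = (0.4171,0.1500); α = Δx/Fx = (901/2160) / (901/216) = 1/10
check: Δy/Fy = (3/20) / (3/2) = 1/10 ✓

α = 1/10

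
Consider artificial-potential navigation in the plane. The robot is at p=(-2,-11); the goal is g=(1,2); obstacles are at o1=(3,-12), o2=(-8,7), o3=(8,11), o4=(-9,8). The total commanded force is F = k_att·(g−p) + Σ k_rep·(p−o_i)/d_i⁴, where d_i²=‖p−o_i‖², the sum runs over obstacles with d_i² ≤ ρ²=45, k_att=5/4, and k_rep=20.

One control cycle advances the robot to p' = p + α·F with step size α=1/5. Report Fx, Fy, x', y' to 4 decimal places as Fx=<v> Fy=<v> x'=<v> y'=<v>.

F_att = 5/4·(g−p) = 5/4·(3,13) = (3.7500,16.2500)
o1: d²=26 ≤ ρ²=45; F_rep = 20·(-5,1)/26² = (-0.1479,0.0296)
o2: d²=360 > ρ²=45 → inactive
o3: d²=584 > ρ²=45 → inactive
o4: d²=410 > ρ²=45 → inactive
F = F_att + ΣF_rep = (3.6021,16.2796)
p' = p + 1/5·F = (-1.2796,-7.7441)

Fx=3.6021 Fy=16.2796 x'=-1.2796 y'=-7.7441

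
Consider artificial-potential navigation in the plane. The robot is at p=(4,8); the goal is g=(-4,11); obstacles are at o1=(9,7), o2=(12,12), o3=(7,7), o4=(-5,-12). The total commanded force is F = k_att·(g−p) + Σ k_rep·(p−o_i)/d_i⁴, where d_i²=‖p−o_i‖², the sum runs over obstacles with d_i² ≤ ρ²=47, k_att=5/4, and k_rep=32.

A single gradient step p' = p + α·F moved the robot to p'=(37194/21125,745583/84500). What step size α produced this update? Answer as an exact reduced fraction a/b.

F_att = 5/4·(g−p) = 5/4·(-8,3) = (-10.0000,3.7500)
o1: d²=26 ≤ ρ²=47; F_rep = 32·(-5,1)/26² = (-0.2367,0.0473)
o2: d²=80 > ρ²=47 → inactive
o3: d²=10 ≤ ρ²=47; F_rep = 32·(-3,1)/10² = (-0.9600,0.3200)
o4: d²=481 > ρ²=47 → inactive
F = F_att + ΣF_rep = (-11.1967,4.1173)
Δp = p'−p = (-2.2393,0.8235); α = Δx/Fx = (-47306/21125) / (-47306/4225) = 1/5
check: Δy/Fy = (69583/84500) / (69583/16900) = 1/5 ✓

α = 1/5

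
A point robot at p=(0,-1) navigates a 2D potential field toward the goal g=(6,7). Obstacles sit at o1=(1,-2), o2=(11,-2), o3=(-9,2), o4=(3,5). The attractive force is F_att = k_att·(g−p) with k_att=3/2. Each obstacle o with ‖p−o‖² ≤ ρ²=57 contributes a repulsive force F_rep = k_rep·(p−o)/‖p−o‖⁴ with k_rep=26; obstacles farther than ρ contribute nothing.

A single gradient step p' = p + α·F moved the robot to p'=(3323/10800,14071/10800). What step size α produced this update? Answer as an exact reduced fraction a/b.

α = 1/8

F_att = 3/2·(g−p) = 3/2·(6,8) = (9.0000,12.0000)
o1: d²=2 ≤ ρ²=57; F_rep = 26·(-1,1)/2² = (-6.5000,6.5000)
o2: d²=122 > ρ²=57 → inactive
o3: d²=90 > ρ²=57 → inactive
o4: d²=45 ≤ ρ²=57; F_rep = 26·(-3,-6)/45² = (-0.0385,-0.0770)
F = F_att + ΣF_rep = (2.4615,18.4230)
Δp = p'−p = (0.3077,2.3029); α = Δx/Fx = (3323/10800) / (3323/1350) = 1/8
check: Δy/Fy = (24871/10800) / (24871/1350) = 1/8 ✓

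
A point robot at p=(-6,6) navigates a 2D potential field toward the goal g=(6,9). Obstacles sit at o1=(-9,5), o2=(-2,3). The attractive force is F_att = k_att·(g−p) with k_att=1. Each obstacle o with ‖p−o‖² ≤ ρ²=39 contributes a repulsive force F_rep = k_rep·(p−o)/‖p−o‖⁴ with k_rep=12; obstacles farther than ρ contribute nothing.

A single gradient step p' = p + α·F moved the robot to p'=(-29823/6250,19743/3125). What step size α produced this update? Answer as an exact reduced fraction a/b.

F_att = 1·(g−p) = 1·(12,3) = (12.0000,3.0000)
o1: d²=10 ≤ ρ²=39; F_rep = 12·(3,1)/10² = (0.3600,0.1200)
o2: d²=25 ≤ ρ²=39; F_rep = 12·(-4,3)/25² = (-0.0768,0.0576)
F = F_att + ΣF_rep = (12.2832,3.1776)
Δp = p'−p = (1.2283,0.3178); α = Δx/Fx = (7677/6250) / (7677/625) = 1/10
check: Δy/Fy = (993/3125) / (1986/625) = 1/10 ✓

α = 1/10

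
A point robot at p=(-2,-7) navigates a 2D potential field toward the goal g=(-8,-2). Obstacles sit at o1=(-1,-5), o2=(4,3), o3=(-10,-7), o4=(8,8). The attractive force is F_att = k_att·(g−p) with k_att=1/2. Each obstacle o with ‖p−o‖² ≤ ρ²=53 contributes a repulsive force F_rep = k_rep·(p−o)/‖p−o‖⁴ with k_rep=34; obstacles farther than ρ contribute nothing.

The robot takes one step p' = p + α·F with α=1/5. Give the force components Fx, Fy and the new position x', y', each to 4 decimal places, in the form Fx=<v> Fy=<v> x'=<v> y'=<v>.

Fx=-4.3600 Fy=-0.2200 x'=-2.8720 y'=-7.0440

F_att = 1/2·(g−p) = 1/2·(-6,5) = (-3.0000,2.5000)
o1: d²=5 ≤ ρ²=53; F_rep = 34·(-1,-2)/5² = (-1.3600,-2.7200)
o2: d²=136 > ρ²=53 → inactive
o3: d²=64 > ρ²=53 → inactive
o4: d²=325 > ρ²=53 → inactive
F = F_att + ΣF_rep = (-4.3600,-0.2200)
p' = p + 1/5·F = (-2.8720,-7.0440)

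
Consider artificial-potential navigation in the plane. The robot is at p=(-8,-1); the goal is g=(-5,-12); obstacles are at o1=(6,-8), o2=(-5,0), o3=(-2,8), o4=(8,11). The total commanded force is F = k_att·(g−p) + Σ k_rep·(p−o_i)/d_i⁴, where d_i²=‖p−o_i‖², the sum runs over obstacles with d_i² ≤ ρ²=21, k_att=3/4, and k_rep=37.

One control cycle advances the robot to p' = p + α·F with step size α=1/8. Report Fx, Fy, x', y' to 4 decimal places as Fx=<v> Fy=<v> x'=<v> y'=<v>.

Fx=1.1400 Fy=-8.6200 x'=-7.8575 y'=-2.0775

F_att = 3/4·(g−p) = 3/4·(3,-11) = (2.2500,-8.2500)
o1: d²=245 > ρ²=21 → inactive
o2: d²=10 ≤ ρ²=21; F_rep = 37·(-3,-1)/10² = (-1.1100,-0.3700)
o3: d²=117 > ρ²=21 → inactive
o4: d²=400 > ρ²=21 → inactive
F = F_att + ΣF_rep = (1.1400,-8.6200)
p' = p + 1/8·F = (-7.8575,-2.0775)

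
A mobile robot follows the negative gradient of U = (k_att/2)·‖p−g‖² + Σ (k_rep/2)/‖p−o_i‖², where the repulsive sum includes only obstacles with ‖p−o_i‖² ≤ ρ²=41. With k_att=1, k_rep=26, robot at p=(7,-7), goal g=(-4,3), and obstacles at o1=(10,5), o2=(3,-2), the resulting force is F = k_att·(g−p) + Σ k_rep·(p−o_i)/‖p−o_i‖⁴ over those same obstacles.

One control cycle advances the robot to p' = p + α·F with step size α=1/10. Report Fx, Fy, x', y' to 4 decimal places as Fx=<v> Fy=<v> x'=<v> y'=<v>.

F_att = 1·(g−p) = 1·(-11,10) = (-11.0000,10.0000)
o1: d²=153 > ρ²=41 → inactive
o2: d²=41 ≤ ρ²=41; F_rep = 26·(4,-5)/41² = (0.0619,-0.0773)
F = F_att + ΣF_rep = (-10.9381,9.9227)
p' = p + 1/10·F = (5.9062,-6.0077)

Fx=-10.9381 Fy=9.9227 x'=5.9062 y'=-6.0077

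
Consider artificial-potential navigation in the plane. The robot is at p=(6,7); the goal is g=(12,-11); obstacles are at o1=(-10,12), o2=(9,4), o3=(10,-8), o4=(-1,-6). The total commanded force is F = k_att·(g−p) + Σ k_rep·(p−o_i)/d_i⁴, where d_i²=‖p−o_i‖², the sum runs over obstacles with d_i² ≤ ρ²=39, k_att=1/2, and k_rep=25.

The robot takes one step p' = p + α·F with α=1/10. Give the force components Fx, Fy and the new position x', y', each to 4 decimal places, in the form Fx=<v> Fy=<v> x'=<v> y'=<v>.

F_att = 1/2·(g−p) = 1/2·(6,-18) = (3.0000,-9.0000)
o1: d²=281 > ρ²=39 → inactive
o2: d²=18 ≤ ρ²=39; F_rep = 25·(-3,3)/18² = (-0.2315,0.2315)
o3: d²=241 > ρ²=39 → inactive
o4: d²=218 > ρ²=39 → inactive
F = F_att + ΣF_rep = (2.7685,-8.7685)
p' = p + 1/10·F = (6.2769,6.1231)

Fx=2.7685 Fy=-8.7685 x'=6.2769 y'=6.1231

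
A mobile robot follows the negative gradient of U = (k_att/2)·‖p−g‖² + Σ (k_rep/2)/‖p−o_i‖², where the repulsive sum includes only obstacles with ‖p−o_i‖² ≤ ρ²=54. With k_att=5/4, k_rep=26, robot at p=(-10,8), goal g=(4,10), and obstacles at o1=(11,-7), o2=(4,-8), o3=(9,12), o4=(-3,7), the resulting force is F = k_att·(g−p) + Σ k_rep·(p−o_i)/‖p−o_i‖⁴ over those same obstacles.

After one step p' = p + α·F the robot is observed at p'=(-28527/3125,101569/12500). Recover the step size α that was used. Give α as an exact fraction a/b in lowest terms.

α = 1/20

F_att = 5/4·(g−p) = 5/4·(14,2) = (17.5000,2.5000)
o1: d²=666 > ρ²=54 → inactive
o2: d²=452 > ρ²=54 → inactive
o3: d²=377 > ρ²=54 → inactive
o4: d²=50 ≤ ρ²=54; F_rep = 26·(-7,1)/50² = (-0.0728,0.0104)
F = F_att + ΣF_rep = (17.4272,2.5104)
Δp = p'−p = (0.8714,0.1255); α = Δx/Fx = (2723/3125) / (10892/625) = 1/20
check: Δy/Fy = (1569/12500) / (1569/625) = 1/20 ✓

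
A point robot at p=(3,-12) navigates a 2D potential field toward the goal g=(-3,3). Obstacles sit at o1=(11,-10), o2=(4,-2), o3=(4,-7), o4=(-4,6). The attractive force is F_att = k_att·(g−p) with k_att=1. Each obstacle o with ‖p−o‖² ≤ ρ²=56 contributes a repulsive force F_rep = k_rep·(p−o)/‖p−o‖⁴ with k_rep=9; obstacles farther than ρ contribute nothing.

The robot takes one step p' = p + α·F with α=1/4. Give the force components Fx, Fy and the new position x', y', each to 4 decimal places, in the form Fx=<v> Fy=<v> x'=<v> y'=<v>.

F_att = 1·(g−p) = 1·(-6,15) = (-6.0000,15.0000)
o1: d²=68 > ρ²=56 → inactive
o2: d²=101 > ρ²=56 → inactive
o3: d²=26 ≤ ρ²=56; F_rep = 9·(-1,-5)/26² = (-0.0133,-0.0666)
o4: d²=373 > ρ²=56 → inactive
F = F_att + ΣF_rep = (-6.0133,14.9334)
p' = p + 1/4·F = (1.4967,-8.2666)

Fx=-6.0133 Fy=14.9334 x'=1.4967 y'=-8.2666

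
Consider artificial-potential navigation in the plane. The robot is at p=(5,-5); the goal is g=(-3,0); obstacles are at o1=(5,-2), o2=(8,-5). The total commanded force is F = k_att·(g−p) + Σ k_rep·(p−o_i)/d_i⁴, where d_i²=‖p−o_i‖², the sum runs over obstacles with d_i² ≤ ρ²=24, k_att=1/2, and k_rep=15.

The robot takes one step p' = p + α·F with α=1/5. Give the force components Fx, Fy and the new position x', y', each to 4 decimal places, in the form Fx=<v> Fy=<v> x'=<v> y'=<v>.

Fx=-4.5556 Fy=1.9444 x'=4.0889 y'=-4.6111

F_att = 1/2·(g−p) = 1/2·(-8,5) = (-4.0000,2.5000)
o1: d²=9 ≤ ρ²=24; F_rep = 15·(0,-3)/9² = (0.0000,-0.5556)
o2: d²=9 ≤ ρ²=24; F_rep = 15·(-3,0)/9² = (-0.5556,0.0000)
F = F_att + ΣF_rep = (-4.5556,1.9444)
p' = p + 1/5·F = (4.0889,-4.6111)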